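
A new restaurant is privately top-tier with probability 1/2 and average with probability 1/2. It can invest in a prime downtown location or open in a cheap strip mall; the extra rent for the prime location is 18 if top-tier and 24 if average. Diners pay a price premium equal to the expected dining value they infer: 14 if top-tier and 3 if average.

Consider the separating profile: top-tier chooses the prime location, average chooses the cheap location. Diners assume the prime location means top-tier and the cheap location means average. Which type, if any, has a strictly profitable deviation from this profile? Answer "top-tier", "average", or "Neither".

top-tier

The prime location pays 14; the cheap location pays 3.
top-tier: assigned the prime location, nets 14 − 18 = -4; deviating to the cheap location nets 3.
average: assigned the cheap location, nets 3; deviating to the prime location nets 14 − 24 = -10.
The top-tier type gains 7 by deviating.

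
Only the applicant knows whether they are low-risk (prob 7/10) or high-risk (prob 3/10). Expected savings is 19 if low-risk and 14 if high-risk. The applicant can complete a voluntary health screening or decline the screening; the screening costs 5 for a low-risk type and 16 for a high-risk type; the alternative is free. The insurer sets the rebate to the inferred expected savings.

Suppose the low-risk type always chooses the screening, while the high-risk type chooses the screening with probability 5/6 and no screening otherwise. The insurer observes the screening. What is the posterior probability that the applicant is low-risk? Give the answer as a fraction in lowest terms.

P(the screening) = (7/10)·1 + (3/10)·(5/6) = 19/20.
By Bayes' rule, P(low-risk | the screening) = (7/10) / (19/20) = 14/19.

14/19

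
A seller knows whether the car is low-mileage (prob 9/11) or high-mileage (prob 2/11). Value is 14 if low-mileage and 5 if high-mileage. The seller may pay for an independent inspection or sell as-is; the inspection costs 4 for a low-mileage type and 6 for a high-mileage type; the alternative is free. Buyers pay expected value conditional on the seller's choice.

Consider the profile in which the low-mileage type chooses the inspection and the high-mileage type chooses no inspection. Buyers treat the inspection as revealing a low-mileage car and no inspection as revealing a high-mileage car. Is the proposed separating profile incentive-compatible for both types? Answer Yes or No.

Under these beliefs, the inspection earns price 14 and no inspection earns price 5.
low-mileage: the inspection nets 14 − 4 = 10; no inspection nets 5. low-mileage prefers the inspection.
high-mileage: the inspection nets 14 − 6 = 8; no inspection nets 5. high-mileage would deviate to the inspection.
high-mileage has a profitable deviation, so the profile is not an equilibrium.

No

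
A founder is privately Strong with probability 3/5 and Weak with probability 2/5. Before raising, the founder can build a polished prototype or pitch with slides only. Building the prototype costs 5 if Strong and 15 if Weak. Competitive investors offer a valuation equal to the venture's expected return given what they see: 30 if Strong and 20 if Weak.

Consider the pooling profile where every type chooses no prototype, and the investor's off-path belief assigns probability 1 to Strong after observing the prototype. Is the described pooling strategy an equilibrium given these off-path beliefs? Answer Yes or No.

On path, the investor holds the prior and pays 3/5·30 + 2/5·20 = 26. Off path (the prototype), believing Strong, it pays 30.
Strong: no prototype nets 26; the prototype nets 30 − 5 = 25. Strong stays.
Weak: no prototype nets 26; the prototype nets 30 − 15 = 15. Weak stays.
No type deviates, so pooling is sustained.

Yes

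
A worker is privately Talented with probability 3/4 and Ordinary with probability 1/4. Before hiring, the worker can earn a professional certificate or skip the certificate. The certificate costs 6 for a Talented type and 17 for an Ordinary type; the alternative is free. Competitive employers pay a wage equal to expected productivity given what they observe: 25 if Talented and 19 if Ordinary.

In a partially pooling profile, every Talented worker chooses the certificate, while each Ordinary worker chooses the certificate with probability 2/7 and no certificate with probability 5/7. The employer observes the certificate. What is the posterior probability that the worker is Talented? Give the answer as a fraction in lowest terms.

21/23

P(the certificate) = (3/4)·1 + (1/4)·(2/7) = 23/28.
By Bayes' rule, P(Talented | the certificate) = (3/4) / (23/28) = 21/23.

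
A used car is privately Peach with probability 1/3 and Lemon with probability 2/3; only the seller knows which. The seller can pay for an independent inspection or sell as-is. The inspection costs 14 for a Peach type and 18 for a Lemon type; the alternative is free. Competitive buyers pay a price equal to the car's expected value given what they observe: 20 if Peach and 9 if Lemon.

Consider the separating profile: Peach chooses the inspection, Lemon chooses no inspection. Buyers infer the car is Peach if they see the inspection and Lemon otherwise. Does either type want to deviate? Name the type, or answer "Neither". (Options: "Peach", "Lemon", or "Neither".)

Peach

The inspection pays 20; no inspection pays 9.
Peach: assigned the inspection, nets 20 − 14 = 6; deviating to no inspection nets 9.
Lemon: assigned no inspection, nets 9; deviating to the inspection nets 20 − 18 = 2.
The Peach type gains 3 by deviating.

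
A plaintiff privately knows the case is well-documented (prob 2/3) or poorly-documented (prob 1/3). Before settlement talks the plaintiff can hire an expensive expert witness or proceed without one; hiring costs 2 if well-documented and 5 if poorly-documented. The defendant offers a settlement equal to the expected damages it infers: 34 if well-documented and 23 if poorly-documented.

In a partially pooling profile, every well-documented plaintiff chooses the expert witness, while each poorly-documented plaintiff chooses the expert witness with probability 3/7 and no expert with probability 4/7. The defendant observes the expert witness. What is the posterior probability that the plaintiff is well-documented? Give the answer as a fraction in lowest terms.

14/17

P(the expert witness) = (2/3)·1 + (1/3)·(3/7) = 17/21.
By Bayes' rule, P(well-documented | the expert witness) = (2/3) / (17/21) = 14/17.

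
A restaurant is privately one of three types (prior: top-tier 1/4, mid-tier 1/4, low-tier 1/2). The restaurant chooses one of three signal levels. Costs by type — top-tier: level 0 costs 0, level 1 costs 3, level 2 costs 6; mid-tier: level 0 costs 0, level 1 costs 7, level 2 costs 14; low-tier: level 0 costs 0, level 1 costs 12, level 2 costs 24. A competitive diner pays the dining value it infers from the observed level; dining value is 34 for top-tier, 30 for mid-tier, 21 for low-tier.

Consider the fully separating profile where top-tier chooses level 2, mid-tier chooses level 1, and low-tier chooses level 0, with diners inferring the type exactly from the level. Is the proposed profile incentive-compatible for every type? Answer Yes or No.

Separating price premiums: level 2 → 34, level 1 → 30, level 0 → 21.
top-tier (assigned level 2): level 0: 21 − 0 = 21; level 1: 30 − 3 = 27; level 2: 34 − 6 = 28. top-tier stays.
mid-tier (assigned level 1): level 0: 21 − 0 = 21; level 1: 30 − 7 = 23; level 2: 34 − 14 = 20. mid-tier stays.
low-tier (assigned level 0): level 0: 21 − 0 = 21; level 1: 30 − 12 = 18; level 2: 34 − 24 = 10. low-tier stays.
Every type prefers its assigned level; separation holds.

Yes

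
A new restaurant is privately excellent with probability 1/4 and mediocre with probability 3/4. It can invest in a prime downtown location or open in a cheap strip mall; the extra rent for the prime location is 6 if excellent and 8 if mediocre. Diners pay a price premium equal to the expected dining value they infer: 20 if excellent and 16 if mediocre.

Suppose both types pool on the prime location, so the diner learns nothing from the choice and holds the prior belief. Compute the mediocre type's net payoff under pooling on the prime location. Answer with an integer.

Pooled price premium = 1/4·20 + 3/4·16 = 17.
mediocre pays cost 8 for the prime location, so net payoff = 17 − 8 = 9.

9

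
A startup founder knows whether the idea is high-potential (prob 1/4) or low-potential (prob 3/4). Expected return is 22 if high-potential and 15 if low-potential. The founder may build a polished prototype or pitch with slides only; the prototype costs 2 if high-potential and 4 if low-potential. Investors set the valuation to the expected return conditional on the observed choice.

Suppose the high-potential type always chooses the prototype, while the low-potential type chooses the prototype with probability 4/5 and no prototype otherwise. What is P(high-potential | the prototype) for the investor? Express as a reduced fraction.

P(the prototype) = (1/4)·1 + (3/4)·(4/5) = 17/20.
By Bayes' rule, P(high-potential | the prototype) = (1/4) / (17/20) = 5/17.

5/17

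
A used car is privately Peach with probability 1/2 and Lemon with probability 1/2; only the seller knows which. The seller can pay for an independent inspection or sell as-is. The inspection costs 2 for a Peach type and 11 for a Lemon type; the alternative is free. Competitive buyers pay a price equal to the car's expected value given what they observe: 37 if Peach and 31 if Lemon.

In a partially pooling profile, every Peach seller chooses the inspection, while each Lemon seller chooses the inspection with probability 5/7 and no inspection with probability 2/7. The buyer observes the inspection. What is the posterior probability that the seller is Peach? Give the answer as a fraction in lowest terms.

7/12

P(the inspection) = (1/2)·1 + (1/2)·(5/7) = 6/7.
By Bayes' rule, P(Peach | the inspection) = (1/2) / (6/7) = 7/12.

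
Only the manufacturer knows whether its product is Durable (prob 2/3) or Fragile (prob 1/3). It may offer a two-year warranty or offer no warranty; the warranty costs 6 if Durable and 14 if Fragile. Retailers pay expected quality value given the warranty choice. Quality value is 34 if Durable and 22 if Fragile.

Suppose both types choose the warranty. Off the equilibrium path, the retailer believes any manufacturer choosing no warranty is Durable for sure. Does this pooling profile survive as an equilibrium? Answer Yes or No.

On path, the retailer holds the prior and pays 2/3·34 + 1/3·22 = 30. Off path (no warranty), believing Durable, it pays 34.
Durable: the warranty nets 30 − 6 = 24; no warranty nets 34. Durable would deviate.
Fragile: the warranty nets 30 − 14 = 16; no warranty nets 34. Fragile would deviate.
A type deviates, so pooling fails.

No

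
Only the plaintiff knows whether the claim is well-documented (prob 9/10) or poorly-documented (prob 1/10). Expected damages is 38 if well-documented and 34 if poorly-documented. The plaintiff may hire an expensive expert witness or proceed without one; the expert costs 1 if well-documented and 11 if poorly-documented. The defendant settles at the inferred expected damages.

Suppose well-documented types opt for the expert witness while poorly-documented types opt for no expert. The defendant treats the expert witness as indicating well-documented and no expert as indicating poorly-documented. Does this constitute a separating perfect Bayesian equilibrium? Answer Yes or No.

Yes

Under these beliefs, the expert witness earns settlement 38 and no expert earns settlement 34.
well-documented: the expert witness nets 38 − 1 = 37; no expert nets 34. well-documented prefers the expert witness.
poorly-documented: the expert witness nets 38 − 11 = 27; no expert nets 34. poorly-documented prefers no expert.
Neither type deviates, so the separating profile is an equilibrium.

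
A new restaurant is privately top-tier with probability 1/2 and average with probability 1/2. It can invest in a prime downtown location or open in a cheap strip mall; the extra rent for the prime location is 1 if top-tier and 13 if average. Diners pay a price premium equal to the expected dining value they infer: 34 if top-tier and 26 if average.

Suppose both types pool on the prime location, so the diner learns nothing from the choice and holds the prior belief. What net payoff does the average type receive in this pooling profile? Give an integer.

17

Pooled price premium = 1/2·34 + 1/2·26 = 30.
average pays cost 13 for the prime location, so net payoff = 30 − 13 = 17.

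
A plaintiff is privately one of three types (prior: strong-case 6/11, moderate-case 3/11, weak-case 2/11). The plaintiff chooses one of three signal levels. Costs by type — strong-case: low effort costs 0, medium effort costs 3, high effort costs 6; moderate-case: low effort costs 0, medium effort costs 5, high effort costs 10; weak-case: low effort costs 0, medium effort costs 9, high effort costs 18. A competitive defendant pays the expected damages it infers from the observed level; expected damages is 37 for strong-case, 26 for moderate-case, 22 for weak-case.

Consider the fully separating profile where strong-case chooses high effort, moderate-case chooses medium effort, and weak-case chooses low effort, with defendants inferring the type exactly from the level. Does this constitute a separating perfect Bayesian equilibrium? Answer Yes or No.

Separating settlements: high effort → 37, medium effort → 26, low effort → 22.
strong-case (assigned high effort): low effort: 22 − 0 = 22; medium effort: 26 − 3 = 23; high effort: 37 − 6 = 31. strong-case stays.
moderate-case (assigned medium effort): low effort: 22 − 0 = 22; medium effort: 26 − 5 = 21; high effort: 37 − 10 = 27. moderate-case prefers high effort.
weak-case (assigned low effort): low effort: 22 − 0 = 22; medium effort: 26 − 9 = 17; high effort: 37 − 18 = 19. weak-case stays.
At least one type deviates; the separating profile fails.

No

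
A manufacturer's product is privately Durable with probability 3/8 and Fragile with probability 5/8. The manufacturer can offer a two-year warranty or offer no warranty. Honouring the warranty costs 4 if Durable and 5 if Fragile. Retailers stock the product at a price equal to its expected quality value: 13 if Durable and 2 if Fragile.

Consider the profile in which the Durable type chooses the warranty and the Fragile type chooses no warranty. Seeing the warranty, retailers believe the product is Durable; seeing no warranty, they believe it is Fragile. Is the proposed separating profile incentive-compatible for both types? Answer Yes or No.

Under these beliefs, the warranty earns price 13 and no warranty earns price 2.
Durable: the warranty nets 13 − 4 = 9; no warranty nets 2. Durable prefers the warranty.
Fragile: the warranty nets 13 − 5 = 8; no warranty nets 2. Fragile would deviate to the warranty.
Fragile has a profitable deviation, so the profile is not an equilibrium.

No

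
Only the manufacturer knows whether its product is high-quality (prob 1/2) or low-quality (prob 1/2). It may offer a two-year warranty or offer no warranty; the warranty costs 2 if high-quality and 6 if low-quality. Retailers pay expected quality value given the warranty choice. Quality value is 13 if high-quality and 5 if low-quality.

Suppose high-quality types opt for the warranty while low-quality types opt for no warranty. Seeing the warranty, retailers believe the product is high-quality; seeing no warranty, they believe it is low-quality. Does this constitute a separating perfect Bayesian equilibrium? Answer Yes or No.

Under these beliefs, the warranty earns price 13 and no warranty earns price 5.
high-quality: the warranty nets 13 − 2 = 11; no warranty nets 5. high-quality prefers the warranty.
low-quality: the warranty nets 13 − 6 = 7; no warranty nets 5. low-quality would deviate to the warranty.
low-quality has a profitable deviation, so the profile is not an equilibrium.

No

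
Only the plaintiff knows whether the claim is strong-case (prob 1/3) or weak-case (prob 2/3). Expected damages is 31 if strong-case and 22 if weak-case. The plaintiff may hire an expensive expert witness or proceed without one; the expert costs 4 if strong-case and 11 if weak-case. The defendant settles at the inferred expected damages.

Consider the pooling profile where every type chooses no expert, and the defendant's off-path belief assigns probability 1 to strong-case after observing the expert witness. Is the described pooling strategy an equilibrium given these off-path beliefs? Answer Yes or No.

No

On path, the defendant holds the prior and pays 1/3·31 + 2/3·22 = 25. Off path (the expert witness), believing strong-case, it pays 31.
strong-case: no expert nets 25; the expert witness nets 31 − 4 = 27. strong-case would deviate.
weak-case: no expert nets 25; the expert witness nets 31 − 11 = 20. weak-case stays.
A type deviates, so pooling fails.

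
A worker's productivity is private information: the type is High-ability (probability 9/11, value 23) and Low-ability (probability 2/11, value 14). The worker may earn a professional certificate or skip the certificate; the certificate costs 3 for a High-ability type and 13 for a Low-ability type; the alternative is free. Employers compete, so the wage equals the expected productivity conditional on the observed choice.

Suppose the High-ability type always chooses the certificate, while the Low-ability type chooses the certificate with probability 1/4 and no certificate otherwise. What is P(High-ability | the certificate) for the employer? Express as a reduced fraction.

P(the certificate) = (9/11)·1 + (2/11)·(1/4) = 19/22.
By Bayes' rule, P(High-ability | the certificate) = (9/11) / (19/22) = 18/19.

18/19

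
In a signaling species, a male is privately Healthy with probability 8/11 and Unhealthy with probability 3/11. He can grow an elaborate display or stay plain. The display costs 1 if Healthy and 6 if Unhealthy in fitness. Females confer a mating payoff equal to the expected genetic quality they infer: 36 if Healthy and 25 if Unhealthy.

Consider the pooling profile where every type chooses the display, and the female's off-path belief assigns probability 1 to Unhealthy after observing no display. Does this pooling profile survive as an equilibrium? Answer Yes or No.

On path, the female holds the prior and pays 8/11·36 + 3/11·25 = 33. Off path (no display), believing Unhealthy, it pays 25.
Healthy: the display nets 33 − 1 = 32; no display nets 25. Healthy stays.
Unhealthy: the display nets 33 − 6 = 27; no display nets 25. Unhealthy stays.
No type deviates, so pooling is sustained.

Yes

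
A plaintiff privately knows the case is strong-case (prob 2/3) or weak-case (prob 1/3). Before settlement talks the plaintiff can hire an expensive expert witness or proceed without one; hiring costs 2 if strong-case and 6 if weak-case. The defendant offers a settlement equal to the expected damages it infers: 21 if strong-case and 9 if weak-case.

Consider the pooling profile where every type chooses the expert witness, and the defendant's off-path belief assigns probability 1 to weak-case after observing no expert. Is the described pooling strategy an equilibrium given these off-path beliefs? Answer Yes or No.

Yes

On path, the defendant holds the prior and pays 2/3·21 + 1/3·9 = 17. Off path (no expert), believing weak-case, it pays 9.
strong-case: the expert witness nets 17 − 2 = 15; no expert nets 9. strong-case stays.
weak-case: the expert witness nets 17 − 6 = 11; no expert nets 9. weak-case stays.
No type deviates, so pooling is sustained.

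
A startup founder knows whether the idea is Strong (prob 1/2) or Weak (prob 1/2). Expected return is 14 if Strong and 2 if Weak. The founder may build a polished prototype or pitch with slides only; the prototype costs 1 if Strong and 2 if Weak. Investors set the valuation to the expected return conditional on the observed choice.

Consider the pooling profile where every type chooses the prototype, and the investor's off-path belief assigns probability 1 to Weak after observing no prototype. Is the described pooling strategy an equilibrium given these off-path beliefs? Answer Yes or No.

On path, the investor holds the prior and pays 1/2·14 + 1/2·2 = 8. Off path (no prototype), believing Weak, it pays 2.
Strong: the prototype nets 8 − 1 = 7; no prototype nets 2. Strong stays.
Weak: the prototype nets 8 − 2 = 6; no prototype nets 2. Weak stays.
No type deviates, so pooling is sustained.

Yes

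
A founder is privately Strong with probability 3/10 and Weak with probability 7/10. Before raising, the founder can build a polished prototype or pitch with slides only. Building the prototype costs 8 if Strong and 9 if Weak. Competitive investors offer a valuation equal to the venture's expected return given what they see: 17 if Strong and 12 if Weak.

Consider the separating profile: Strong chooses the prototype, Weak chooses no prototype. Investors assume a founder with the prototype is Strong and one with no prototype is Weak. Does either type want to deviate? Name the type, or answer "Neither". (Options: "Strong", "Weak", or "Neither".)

Strong

The prototype pays 17; no prototype pays 12.
Strong: assigned the prototype, nets 17 − 8 = 9; deviating to no prototype nets 12.
Weak: assigned no prototype, nets 12; deviating to the prototype nets 17 − 9 = 8.
The Strong type gains 3 by deviating.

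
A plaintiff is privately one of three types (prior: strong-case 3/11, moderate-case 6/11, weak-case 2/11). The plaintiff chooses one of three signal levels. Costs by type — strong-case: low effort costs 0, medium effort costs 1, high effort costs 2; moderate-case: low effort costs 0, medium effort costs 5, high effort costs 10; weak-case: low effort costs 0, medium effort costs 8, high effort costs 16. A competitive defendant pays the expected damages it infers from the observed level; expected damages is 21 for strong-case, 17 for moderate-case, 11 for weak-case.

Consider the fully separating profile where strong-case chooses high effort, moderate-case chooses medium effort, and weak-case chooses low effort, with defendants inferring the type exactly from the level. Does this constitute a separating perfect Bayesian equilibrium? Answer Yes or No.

Separating settlements: high effort → 21, medium effort → 17, low effort → 11.
strong-case (assigned high effort): low effort: 11 − 0 = 11; medium effort: 17 − 1 = 16; high effort: 21 − 2 = 19. strong-case stays.
moderate-case (assigned medium effort): low effort: 11 − 0 = 11; medium effort: 17 − 5 = 12; high effort: 21 − 10 = 11. moderate-case stays.
weak-case (assigned low effort): low effort: 11 − 0 = 11; medium effort: 17 − 8 = 9; high effort: 21 − 16 = 5. weak-case stays.
Every type prefers its assigned level; separation holds.

Yes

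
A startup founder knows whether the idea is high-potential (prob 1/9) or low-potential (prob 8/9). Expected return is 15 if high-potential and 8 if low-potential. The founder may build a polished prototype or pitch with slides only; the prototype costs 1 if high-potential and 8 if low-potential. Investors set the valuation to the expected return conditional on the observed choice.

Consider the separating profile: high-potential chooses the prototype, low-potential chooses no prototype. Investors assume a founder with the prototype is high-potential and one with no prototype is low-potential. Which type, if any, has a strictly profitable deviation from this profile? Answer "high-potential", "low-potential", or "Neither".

The prototype pays 15; no prototype pays 8.
high-potential: assigned the prototype, nets 15 − 1 = 14; deviating to no prototype nets 8.
low-potential: assigned no prototype, nets 8; deviating to the prototype nets 15 − 8 = 7.
Both types strictly prefer their assigned action; no profitable deviation.

Neither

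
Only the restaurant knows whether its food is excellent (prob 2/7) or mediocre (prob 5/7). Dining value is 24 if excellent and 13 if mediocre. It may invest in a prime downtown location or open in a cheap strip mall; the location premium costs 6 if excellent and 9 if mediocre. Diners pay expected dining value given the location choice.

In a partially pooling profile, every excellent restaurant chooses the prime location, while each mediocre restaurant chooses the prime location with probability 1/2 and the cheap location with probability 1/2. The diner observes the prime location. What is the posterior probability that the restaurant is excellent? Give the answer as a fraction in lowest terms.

P(the prime location) = (2/7)·1 + (5/7)·(1/2) = 9/14.
By Bayes' rule, P(excellent | the prime location) = (2/7) / (9/14) = 4/9.

4/9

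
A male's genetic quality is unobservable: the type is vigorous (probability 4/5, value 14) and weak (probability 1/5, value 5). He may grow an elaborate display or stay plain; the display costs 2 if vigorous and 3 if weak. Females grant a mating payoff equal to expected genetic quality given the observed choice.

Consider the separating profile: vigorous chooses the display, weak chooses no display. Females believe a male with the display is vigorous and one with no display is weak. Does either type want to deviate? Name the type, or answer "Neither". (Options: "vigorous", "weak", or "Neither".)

The display pays 14; no display pays 5.
vigorous: assigned the display, nets 14 − 2 = 12; deviating to no display nets 5.
weak: assigned no display, nets 5; deviating to the display nets 14 − 3 = 11.
The weak type gains 6 by deviating.

weak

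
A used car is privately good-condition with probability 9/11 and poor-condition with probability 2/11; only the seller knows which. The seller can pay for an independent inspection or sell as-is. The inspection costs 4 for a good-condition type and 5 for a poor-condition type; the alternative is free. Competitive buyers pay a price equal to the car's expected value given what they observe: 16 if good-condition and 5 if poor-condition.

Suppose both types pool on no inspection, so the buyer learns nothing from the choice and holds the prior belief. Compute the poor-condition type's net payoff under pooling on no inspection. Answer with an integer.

14

Pooled price = 9/11·16 + 2/11·5 = 14.
poor-condition pays no cost for no inspection, so net payoff = 14.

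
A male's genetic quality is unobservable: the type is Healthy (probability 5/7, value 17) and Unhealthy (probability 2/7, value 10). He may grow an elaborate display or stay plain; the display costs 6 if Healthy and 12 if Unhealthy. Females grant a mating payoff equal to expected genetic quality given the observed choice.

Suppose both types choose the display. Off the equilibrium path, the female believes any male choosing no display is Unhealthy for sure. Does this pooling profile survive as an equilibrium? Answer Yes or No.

No

On path, the female holds the prior and pays 5/7·17 + 2/7·10 = 15. Off path (no display), believing Unhealthy, it pays 10.
Healthy: the display nets 15 − 6 = 9; no display nets 10. Healthy would deviate.
Unhealthy: the display nets 15 − 12 = 3; no display nets 10. Unhealthy would deviate.
A type deviates, so pooling fails.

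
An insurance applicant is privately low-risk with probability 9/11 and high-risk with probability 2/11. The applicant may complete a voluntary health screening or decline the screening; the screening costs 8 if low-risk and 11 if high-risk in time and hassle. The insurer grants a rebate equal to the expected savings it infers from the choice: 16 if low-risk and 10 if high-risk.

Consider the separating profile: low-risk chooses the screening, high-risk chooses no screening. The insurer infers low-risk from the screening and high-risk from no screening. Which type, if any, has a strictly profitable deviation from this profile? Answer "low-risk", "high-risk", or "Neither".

The screening pays 16; no screening pays 10.
low-risk: assigned the screening, nets 16 − 8 = 8; deviating to no screening nets 10.
high-risk: assigned no screening, nets 10; deviating to the screening nets 16 − 11 = 5.
The low-risk type gains 2 by deviating.

low-risk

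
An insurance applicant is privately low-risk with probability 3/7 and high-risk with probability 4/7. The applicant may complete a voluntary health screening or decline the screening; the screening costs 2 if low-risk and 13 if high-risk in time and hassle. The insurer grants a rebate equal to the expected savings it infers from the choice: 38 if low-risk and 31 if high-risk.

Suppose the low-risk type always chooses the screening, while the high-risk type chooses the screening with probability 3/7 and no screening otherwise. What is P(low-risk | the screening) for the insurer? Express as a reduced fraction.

P(the screening) = (3/7)·1 + (4/7)·(3/7) = 33/49.
By Bayes' rule, P(low-risk | the screening) = (3/7) / (33/49) = 7/11.

7/11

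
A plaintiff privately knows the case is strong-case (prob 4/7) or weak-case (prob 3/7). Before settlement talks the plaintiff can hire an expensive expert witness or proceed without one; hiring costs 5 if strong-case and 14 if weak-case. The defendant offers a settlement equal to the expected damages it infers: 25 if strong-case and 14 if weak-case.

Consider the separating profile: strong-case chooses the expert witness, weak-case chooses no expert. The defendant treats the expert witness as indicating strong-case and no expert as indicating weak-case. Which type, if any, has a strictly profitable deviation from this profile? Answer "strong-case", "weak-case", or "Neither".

The expert witness pays 25; no expert pays 14.
strong-case: assigned the expert witness, nets 25 − 5 = 20; deviating to no expert nets 14.
weak-case: assigned no expert, nets 14; deviating to the expert witness nets 25 − 14 = 11.
Both types strictly prefer their assigned action; no profitable deviation.

Neither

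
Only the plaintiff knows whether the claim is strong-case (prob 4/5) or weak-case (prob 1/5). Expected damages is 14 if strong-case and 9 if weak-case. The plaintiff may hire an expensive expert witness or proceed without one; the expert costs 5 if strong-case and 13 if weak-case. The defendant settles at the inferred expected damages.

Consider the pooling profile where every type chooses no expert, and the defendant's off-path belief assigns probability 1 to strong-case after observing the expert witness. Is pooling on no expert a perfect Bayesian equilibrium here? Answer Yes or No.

Yes

On path, the defendant holds the prior and pays 4/5·14 + 1/5·9 = 13. Off path (the expert witness), believing strong-case, it pays 14.
strong-case: no expert nets 13; the expert witness nets 14 − 5 = 9. strong-case stays.
weak-case: no expert nets 13; the expert witness nets 14 − 13 = 1. weak-case stays.
No type deviates, so pooling is sustained.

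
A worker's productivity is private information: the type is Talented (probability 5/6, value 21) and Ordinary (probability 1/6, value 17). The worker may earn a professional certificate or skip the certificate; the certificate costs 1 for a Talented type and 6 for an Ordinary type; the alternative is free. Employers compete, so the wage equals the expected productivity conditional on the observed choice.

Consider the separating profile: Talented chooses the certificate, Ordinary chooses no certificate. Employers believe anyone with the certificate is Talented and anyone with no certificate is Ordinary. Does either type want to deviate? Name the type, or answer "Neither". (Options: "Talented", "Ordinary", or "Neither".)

The certificate pays 21; no certificate pays 17.
Talented: assigned the certificate, nets 21 − 1 = 20; deviating to no certificate nets 17.
Ordinary: assigned no certificate, nets 17; deviating to the certificate nets 21 − 6 = 15.
Both types strictly prefer their assigned action; no profitable deviation.

Neither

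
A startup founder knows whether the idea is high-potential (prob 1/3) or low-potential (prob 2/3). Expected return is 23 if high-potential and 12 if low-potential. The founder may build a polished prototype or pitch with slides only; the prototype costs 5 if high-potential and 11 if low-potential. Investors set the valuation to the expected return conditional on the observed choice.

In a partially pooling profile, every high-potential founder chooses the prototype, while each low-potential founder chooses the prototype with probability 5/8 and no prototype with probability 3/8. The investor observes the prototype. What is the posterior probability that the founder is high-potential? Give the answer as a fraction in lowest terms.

4/9

P(the prototype) = (1/3)·1 + (2/3)·(5/8) = 3/4.
By Bayes' rule, P(high-potential | the prototype) = (1/3) / (3/4) = 4/9.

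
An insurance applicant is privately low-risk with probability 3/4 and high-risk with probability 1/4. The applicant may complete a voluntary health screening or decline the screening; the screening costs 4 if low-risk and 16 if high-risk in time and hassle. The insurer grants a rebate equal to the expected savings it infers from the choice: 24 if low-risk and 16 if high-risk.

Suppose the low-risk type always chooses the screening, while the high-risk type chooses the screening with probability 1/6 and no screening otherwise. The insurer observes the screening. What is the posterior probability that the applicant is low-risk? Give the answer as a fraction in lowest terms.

P(the screening) = (3/4)·1 + (1/4)·(1/6) = 19/24.
By Bayes' rule, P(low-risk | the screening) = (3/4) / (19/24) = 18/19.

18/19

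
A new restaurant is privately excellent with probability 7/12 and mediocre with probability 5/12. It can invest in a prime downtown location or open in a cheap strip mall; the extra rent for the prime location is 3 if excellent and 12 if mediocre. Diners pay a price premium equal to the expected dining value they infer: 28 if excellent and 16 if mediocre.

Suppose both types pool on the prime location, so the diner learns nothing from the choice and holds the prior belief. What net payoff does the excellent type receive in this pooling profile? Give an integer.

20

Pooled price premium = 7/12·28 + 5/12·16 = 23.
excellent pays cost 3 for the prime location, so net payoff = 23 − 3 = 20.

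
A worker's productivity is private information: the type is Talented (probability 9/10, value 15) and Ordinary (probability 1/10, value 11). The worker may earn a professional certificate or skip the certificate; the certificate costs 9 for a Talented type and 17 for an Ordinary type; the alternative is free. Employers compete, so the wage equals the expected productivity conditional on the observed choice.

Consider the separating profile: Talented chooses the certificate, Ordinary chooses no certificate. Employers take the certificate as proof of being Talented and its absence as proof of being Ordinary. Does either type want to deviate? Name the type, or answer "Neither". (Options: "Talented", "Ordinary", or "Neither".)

The certificate pays 15; no certificate pays 11.
Talented: assigned the certificate, nets 15 − 9 = 6; deviating to no certificate nets 11.
Ordinary: assigned no certificate, nets 11; deviating to the certificate nets 15 − 17 = -2.
The Talented type gains 5 by deviating.

Talented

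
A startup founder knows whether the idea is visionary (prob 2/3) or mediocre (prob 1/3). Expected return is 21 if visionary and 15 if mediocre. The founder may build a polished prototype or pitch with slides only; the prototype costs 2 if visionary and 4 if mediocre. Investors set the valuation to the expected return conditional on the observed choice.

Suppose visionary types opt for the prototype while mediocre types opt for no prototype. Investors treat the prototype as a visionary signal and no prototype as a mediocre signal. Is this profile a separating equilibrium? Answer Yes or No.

Under these beliefs, the prototype earns valuation 21 and no prototype earns valuation 15.
visionary: the prototype nets 21 − 2 = 19; no prototype nets 15. visionary prefers the prototype.
mediocre: the prototype nets 21 − 4 = 17; no prototype nets 15. mediocre would deviate to the prototype.
mediocre has a profitable deviation, so the profile is not an equilibrium.

No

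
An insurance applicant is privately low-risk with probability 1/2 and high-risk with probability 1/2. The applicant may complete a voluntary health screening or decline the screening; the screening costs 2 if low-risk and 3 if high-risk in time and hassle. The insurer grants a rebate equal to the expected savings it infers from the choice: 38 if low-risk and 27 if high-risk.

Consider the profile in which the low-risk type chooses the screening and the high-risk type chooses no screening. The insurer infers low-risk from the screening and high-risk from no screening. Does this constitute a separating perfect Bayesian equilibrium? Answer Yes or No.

No

Under these beliefs, the screening earns rebate 38 and no screening earns rebate 27.
low-risk: the screening nets 38 − 2 = 36; no screening nets 27. low-risk prefers the screening.
high-risk: the screening nets 38 − 3 = 35; no screening nets 27. high-risk would deviate to the screening.
high-risk has a profitable deviation, so the profile is not an equilibrium.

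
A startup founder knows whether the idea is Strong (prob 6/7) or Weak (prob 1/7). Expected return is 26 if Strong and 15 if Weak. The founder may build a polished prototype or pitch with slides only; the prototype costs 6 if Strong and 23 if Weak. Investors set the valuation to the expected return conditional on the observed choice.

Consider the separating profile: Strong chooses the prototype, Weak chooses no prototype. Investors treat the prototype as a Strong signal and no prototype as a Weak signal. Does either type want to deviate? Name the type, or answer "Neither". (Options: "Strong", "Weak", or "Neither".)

The prototype pays 26; no prototype pays 15.
Strong: assigned the prototype, nets 26 − 6 = 20; deviating to no prototype nets 15.
Weak: assigned no prototype, nets 15; deviating to the prototype nets 26 − 23 = 3.
Both types strictly prefer their assigned action; no profitable deviation.

Neither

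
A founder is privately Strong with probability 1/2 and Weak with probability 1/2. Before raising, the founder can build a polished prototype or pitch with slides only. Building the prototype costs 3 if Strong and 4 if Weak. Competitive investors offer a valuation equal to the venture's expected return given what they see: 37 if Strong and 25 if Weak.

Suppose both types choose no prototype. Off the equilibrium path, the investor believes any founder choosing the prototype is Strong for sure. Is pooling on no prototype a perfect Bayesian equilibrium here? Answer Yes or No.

On path, the investor holds the prior and pays 1/2·37 + 1/2·25 = 31. Off path (the prototype), believing Strong, it pays 37.
Strong: no prototype nets 31; the prototype nets 37 − 3 = 34. Strong would deviate.
Weak: no prototype nets 31; the prototype nets 37 − 4 = 33. Weak would deviate.
A type deviates, so pooling fails.

No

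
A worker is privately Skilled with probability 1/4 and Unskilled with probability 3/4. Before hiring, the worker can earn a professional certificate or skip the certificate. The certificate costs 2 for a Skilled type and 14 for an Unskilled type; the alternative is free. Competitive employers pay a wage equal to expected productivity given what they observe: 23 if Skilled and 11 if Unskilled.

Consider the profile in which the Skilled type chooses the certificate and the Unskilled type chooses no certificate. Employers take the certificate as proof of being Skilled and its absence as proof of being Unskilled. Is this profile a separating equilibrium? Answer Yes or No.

Yes

Under these beliefs, the certificate earns wage 23 and no certificate earns wage 11.
Skilled: the certificate nets 23 − 2 = 21; no certificate nets 11. Skilled prefers the certificate.
Unskilled: the certificate nets 23 − 14 = 9; no certificate nets 11. Unskilled prefers no certificate.
Neither type deviates, so the separating profile is an equilibrium.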